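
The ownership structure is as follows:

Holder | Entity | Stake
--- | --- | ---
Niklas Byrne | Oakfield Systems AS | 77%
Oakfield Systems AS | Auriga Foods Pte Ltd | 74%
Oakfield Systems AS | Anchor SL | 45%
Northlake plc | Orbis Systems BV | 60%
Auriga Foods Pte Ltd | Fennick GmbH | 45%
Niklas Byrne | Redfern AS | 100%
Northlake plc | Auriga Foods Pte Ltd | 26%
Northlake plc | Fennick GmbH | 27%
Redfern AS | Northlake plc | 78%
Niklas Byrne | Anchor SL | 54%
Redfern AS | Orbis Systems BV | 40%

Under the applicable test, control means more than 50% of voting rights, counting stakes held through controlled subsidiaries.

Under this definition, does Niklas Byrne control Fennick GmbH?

Yes

Niklas holds 100% of Redfern, so Niklas controls Redfern.
Redfern holds 78% of Northlake, so Niklas controls Northlake.
Niklas holds 77% of Oakfield, so Niklas controls Oakfield.
Northlake and Oakfield together hold 26% + 74% = 100% of Auriga, so Niklas controls Auriga.
Auriga and Northlake together hold 45% + 27% = 72% of Fennick, so Niklas controls Fennick.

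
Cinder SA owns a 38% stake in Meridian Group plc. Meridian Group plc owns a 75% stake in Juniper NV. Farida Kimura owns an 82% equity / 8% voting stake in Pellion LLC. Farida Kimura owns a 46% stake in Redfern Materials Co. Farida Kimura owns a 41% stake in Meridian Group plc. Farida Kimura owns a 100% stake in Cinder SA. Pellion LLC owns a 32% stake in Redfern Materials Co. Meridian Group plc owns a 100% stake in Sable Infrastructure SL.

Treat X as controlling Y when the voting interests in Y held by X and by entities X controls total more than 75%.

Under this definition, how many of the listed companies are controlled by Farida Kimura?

3

Farida holds 100% of Cinder, so Farida controls Cinder.
Farida and Cinder together hold 41% + 38% = 79% of Meridian, so Farida controls Meridian.
Meridian holds 100% of Sable, so Farida controls Sable.
No other company's threshold is met.
Farida controls 3 companies.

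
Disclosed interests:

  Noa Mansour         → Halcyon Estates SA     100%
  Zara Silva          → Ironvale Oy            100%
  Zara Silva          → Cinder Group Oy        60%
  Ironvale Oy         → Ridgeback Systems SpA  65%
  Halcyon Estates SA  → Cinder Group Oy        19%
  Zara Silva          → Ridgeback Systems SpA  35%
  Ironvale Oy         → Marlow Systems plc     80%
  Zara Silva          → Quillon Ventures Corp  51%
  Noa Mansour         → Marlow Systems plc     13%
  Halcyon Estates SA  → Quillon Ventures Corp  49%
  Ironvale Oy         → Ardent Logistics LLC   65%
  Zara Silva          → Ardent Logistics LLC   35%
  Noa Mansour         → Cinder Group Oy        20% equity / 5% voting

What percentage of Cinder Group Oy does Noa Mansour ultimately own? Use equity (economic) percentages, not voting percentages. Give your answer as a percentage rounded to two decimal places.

39.00%

Noa reaches Cinder along 2 paths.
Via Halcyon: 100% × 19% = 19%.
Direct stake: 20% = 20%.
Total: 19% + 20% = 39%.
Rounded: 39.00%.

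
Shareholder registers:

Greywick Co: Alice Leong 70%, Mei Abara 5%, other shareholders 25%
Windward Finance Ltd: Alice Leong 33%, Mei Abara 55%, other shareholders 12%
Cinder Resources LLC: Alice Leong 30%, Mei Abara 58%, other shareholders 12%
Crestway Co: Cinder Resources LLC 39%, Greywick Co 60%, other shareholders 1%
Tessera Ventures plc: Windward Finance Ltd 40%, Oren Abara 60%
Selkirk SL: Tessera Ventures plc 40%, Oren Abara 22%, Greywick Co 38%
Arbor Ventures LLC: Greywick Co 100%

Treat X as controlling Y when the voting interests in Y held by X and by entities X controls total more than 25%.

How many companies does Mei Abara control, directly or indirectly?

Mei holds 55% of Windward, so Mei controls Windward.
Mei holds 58% of Cinder, so Mei controls Cinder.
Cinder holds 39% of Crestway, so Mei controls Crestway.
Windward holds 40% of Tessera, so Mei controls Tessera.
Tessera holds 40% of Selkirk, so Mei controls Selkirk.
No other company's threshold is met.
Mei controls 5 companies.

5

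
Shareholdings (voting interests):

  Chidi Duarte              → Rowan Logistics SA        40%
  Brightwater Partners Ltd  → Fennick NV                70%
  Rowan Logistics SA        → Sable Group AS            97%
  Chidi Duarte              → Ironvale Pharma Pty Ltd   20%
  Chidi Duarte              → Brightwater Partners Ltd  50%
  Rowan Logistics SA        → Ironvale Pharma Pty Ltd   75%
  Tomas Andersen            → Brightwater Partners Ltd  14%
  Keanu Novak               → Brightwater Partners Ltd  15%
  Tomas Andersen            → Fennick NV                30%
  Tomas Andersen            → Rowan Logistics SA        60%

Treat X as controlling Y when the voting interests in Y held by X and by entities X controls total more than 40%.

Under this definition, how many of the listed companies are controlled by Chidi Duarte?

Chidi holds 50% of Brightwater, so Chidi controls Brightwater.
Brightwater holds 70% of Fennick, so Chidi controls Fennick.
No other company's threshold is met.
Chidi controls 2 companies.

2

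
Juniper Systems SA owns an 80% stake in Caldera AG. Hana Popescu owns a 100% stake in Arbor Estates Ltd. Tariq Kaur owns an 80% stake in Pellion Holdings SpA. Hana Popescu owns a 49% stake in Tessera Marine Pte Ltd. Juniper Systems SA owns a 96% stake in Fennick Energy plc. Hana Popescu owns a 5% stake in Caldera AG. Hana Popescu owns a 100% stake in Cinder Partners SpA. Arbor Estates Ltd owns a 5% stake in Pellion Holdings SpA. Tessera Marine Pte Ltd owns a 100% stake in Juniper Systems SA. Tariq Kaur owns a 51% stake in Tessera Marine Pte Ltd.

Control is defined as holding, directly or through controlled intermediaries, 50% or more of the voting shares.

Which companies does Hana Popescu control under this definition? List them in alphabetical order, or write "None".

Arbor Estates Ltd, Cinder Partners SpA

Hana holds 100% of Arbor, so Hana controls Arbor.
Hana holds 100% of Cinder, so Hana controls Cinder.
No other company's threshold is met.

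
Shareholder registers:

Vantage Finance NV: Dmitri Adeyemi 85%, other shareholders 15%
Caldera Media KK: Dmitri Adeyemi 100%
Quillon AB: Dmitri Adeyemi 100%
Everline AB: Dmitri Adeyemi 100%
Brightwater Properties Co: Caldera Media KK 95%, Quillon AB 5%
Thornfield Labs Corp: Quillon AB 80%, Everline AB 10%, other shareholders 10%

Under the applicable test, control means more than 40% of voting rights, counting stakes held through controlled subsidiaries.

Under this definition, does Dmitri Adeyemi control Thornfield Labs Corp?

Dmitri holds 100% of Everline, so Dmitri controls Everline.
Dmitri holds 100% of Quillon, so Dmitri controls Quillon.
Quillon and Everline together hold 80% + 10% = 90% of Thornfield, so Dmitri controls Thornfield.

Yes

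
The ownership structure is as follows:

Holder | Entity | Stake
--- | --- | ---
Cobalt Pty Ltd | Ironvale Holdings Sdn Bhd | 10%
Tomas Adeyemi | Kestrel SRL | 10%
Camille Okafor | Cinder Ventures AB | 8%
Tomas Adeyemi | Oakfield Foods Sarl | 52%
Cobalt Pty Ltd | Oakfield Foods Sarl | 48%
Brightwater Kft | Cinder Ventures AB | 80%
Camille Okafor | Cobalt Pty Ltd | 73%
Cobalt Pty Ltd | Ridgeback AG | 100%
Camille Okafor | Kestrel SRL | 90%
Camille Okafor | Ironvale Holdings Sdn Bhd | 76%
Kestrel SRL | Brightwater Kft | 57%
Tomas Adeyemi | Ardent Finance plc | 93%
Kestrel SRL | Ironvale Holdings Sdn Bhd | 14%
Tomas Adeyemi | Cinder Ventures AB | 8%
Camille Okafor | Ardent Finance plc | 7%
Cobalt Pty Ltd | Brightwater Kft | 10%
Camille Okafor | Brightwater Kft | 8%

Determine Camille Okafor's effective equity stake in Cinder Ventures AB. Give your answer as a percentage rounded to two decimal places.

61.28%

Camille reaches Cinder along 4 paths.
Direct stake: 8% = 8%.
Via Cobalt → Brightwater: 73% × 10% × 80% = 5.84%.
Via Kestrel → Brightwater: 90% × 57% × 80% = 41.04%.
Via Brightwater: 8% × 80% = 6.4%.
Total: 8% + 5.84% + 41.04% + 6.4% = 61.28%.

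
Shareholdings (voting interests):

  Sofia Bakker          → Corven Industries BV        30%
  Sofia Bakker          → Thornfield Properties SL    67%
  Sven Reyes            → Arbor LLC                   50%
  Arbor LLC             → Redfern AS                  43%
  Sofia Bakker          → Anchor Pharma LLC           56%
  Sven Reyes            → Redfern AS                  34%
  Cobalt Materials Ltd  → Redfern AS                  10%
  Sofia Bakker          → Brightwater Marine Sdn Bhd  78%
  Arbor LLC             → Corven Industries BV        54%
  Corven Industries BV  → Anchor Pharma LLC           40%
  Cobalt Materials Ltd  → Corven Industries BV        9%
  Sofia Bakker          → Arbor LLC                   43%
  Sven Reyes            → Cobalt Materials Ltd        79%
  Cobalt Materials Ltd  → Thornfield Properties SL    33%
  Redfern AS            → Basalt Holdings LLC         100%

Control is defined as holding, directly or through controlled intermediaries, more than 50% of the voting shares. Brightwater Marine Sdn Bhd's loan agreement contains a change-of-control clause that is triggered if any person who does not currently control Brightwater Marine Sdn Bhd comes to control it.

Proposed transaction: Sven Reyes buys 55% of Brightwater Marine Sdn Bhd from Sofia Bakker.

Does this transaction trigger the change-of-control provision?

Yes

The purchase adds only to Sven's holdings (Sofia's stake shrinks), so Sven is the only person who could newly come to control Brightwater.
Sven holds 79% of Cobalt, so Sven controls Cobalt.
Neither Sven nor any entity Sven controls holds any voting interest in Brightwater.
So before the transaction, Sven does not control Brightwater.
After the purchase, Sven holds 55% of Brightwater directly, and Sofia's stake falls to 23%.
Sven holds 55% of Brightwater, so Sven controls Brightwater.
Sven did not control Brightwater before and does after, so the clause is triggered.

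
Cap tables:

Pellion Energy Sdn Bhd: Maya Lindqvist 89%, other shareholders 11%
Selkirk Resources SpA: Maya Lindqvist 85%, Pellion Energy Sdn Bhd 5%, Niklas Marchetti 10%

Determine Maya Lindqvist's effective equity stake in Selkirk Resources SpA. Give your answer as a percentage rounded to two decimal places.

Maya reaches Selkirk along 2 paths.
Direct stake: 85% = 85%.
Via Pellion: 89% × 5% = 4.45%.
Total: 85% + 4.45% = 89.45%.

89.45%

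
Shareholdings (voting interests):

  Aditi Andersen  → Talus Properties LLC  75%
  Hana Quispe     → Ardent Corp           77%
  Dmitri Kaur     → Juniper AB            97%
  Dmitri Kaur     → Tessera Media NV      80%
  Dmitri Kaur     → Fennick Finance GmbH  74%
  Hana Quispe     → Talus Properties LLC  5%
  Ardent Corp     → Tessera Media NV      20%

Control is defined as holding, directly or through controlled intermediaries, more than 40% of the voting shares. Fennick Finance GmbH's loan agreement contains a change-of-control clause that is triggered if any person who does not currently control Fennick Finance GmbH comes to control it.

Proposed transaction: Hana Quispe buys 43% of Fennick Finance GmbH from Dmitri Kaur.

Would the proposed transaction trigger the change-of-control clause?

Yes

The purchase adds only to Hana's holdings (Dmitri's stake shrinks), so Hana is the only person who could newly come to control Fennick.
Hana holds 77% of Ardent, so Hana controls Ardent.
Neither Hana nor any entity Hana controls holds any voting interest in Fennick.
So before the transaction, Hana does not control Fennick.
After the purchase, Hana holds 43% of Fennick directly, and Dmitri's stake falls to 31%.
Hana holds 43% of Fennick, so Hana controls Fennick.
Hana did not control Fennick before and does after, so the clause is triggered.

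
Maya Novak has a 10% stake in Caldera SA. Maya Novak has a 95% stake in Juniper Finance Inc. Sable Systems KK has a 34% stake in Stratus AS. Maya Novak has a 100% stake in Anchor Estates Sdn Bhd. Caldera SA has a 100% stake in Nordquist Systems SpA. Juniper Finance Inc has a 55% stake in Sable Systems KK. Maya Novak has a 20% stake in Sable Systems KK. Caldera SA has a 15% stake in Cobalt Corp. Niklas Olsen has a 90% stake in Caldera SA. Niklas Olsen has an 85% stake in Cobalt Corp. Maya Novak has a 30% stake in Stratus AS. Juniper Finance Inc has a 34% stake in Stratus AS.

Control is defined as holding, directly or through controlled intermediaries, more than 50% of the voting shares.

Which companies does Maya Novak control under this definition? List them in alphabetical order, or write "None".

Maya holds 95% of Juniper, so Maya controls Juniper.
Juniper and Maya together hold 55% + 20% = 75% of Sable, so Maya controls Sable.
Sable and Juniper and Maya together hold 34% + 34% + 30% = 98% of Stratus, so Maya controls Stratus.
Maya holds 100% of Anchor, so Maya controls Anchor.
No other company's threshold is met.

Anchor Estates Sdn Bhd, Juniper Finance Inc, Sable Systems KK, Stratus AS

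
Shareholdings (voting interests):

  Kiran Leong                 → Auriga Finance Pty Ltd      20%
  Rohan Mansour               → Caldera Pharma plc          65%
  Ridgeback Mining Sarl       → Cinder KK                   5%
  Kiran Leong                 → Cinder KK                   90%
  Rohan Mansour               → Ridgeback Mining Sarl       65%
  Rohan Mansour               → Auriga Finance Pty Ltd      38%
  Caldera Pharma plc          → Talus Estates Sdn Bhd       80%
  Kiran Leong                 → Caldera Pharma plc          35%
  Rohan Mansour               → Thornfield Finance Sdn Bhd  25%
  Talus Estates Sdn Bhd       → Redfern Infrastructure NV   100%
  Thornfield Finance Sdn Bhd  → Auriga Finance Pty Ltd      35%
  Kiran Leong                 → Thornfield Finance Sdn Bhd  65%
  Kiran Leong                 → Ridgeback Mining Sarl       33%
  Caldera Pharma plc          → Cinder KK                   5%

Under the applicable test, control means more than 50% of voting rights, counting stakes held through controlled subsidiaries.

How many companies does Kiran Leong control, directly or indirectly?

Kiran holds 65% of Thornfield, so Kiran controls Thornfield.
Kiran holds 90% of Cinder, so Kiran controls Cinder.
Kiran and Thornfield together hold 20% + 35% = 55% of Auriga, so Kiran controls Auriga.
No other company's threshold is met.
Kiran controls 3 companies.

3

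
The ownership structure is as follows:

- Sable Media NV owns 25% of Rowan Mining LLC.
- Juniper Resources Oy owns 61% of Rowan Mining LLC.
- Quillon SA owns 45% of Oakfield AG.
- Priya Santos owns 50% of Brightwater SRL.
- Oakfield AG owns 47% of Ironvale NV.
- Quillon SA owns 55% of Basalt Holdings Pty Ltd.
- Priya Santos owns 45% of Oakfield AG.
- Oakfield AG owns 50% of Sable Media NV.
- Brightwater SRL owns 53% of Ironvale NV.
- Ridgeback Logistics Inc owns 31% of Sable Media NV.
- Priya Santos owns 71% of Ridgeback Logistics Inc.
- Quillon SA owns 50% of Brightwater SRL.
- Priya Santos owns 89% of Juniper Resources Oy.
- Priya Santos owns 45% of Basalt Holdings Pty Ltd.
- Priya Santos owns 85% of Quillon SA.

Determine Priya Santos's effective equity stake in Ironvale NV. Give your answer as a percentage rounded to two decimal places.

Priya reaches Ironvale along 4 paths.
Via Quillon → Brightwater: 85% × 50% × 53% = 22.525%.
Via Brightwater: 50% × 53% = 26.5%.
Via Quillon → Oakfield: 85% × 45% × 47% = 17.9775%.
Via Oakfield: 45% × 47% = 21.15%.
Total: 22.525% + 26.5% + 17.9775% + 21.15% = 88.1525%.
Rounded: 88.15%.

88.15%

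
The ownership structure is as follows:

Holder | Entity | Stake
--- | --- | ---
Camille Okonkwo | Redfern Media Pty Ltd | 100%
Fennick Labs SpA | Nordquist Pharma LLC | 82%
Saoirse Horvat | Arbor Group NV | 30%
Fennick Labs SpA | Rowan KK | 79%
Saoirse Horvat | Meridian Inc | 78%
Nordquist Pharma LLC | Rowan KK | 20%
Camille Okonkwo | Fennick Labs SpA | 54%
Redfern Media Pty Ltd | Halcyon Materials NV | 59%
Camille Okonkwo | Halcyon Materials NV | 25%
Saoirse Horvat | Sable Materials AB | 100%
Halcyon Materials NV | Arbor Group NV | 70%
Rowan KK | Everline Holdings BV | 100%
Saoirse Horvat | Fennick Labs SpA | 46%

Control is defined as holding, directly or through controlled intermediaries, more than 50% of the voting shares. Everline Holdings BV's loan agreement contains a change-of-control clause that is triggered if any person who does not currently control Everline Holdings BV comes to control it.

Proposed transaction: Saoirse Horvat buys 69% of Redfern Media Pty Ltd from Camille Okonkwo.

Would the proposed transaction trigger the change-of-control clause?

The purchase adds only to Saoirse's holdings (Camille's stake shrinks), so Saoirse is the only person who could newly come to control Everline.
Saoirse holds 100% of Sable, so Saoirse controls Sable.
Saoirse holds 78% of Meridian, so Saoirse controls Meridian.
Neither Saoirse nor any entity Saoirse controls holds any voting interest in Everline.
So before the transaction, Saoirse does not control Everline.
After the purchase, Saoirse holds 69% of Redfern directly, and Camille's stake falls to 31%.
Saoirse holds 69% of Redfern, so Saoirse controls Redfern.
Redfern holds 59% of Halcyon, so Saoirse controls Halcyon.
Halcyon and Saoirse together hold 70% + 30% = 100% of Arbor, so Saoirse controls Arbor.
After the transaction, neither Saoirse nor any entity Saoirse controls holds a voting interest in Everline, so Saoirse still does not control it.
No new person acquires control, so the clause is not triggered.

No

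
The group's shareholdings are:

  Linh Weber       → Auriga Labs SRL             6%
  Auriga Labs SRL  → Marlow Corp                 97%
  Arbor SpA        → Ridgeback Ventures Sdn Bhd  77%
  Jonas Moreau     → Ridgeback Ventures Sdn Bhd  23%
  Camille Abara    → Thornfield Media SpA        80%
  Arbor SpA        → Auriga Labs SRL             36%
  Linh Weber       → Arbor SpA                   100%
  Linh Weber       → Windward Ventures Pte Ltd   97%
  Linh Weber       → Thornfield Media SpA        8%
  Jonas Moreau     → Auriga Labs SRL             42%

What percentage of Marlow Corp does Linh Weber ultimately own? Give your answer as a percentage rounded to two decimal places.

Linh reaches Marlow along 2 paths.
Via Arbor → Auriga: 100% × 36% × 97% = 34.92%.
Via Auriga: 6% × 97% = 5.82%.
Total: 34.92% + 5.82% = 40.74%.

40.74%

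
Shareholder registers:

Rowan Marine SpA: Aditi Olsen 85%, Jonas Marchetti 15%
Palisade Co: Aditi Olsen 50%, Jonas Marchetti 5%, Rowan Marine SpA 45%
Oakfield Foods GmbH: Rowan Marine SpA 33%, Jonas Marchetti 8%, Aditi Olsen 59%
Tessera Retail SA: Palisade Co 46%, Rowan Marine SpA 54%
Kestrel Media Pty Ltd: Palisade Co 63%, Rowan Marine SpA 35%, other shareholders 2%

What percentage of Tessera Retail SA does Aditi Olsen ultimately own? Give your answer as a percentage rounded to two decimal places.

86.50%

Aditi reaches Tessera along 3 paths.
Via Palisade: 50% × 46% = 23%.
Via Rowan → Palisade: 85% × 45% × 46% = 17.595%.
Via Rowan: 85% × 54% = 45.9%.
Total: 23% + 17.595% + 45.9% = 86.495%.
Rounded: 86.50%.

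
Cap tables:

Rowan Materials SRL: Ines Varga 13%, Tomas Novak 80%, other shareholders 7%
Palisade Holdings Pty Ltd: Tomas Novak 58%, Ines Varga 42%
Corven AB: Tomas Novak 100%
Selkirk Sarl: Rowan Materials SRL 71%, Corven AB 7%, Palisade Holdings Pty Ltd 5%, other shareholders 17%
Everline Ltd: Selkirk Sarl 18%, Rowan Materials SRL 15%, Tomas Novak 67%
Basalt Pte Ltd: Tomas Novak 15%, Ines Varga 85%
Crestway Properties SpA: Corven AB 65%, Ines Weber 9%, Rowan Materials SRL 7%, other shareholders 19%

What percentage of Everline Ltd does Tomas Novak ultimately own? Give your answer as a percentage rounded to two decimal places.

91.01%

Tomas reaches Everline along 5 paths.
Via Rowan → Selkirk: 80% × 71% × 18% = 10.224%.
Via Corven → Selkirk: 100% × 7% × 18% = 1.26%.
Via Palisade → Selkirk: 58% × 5% × 18% = 0.522%.
Via Rowan: 80% × 15% = 12%.
Direct stake: 67% = 67%.
Total: 10.224% + 1.26% + 0.522% + 12% + 67% = 91.006%.
Rounded: 91.01%.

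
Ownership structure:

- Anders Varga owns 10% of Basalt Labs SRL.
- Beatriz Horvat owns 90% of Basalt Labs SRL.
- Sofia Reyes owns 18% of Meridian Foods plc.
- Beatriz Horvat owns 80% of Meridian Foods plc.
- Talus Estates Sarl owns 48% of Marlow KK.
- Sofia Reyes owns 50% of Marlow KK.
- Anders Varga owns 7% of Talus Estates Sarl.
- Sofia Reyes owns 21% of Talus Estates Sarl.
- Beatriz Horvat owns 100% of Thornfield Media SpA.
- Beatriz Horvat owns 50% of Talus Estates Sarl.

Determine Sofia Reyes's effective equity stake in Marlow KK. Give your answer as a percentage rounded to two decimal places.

60.08%

Sofia reaches Marlow along 2 paths.
Via Talus: 21% × 48% = 10.08%.
Direct stake: 50% = 50%.
Total: 10.08% + 50% = 60.08%.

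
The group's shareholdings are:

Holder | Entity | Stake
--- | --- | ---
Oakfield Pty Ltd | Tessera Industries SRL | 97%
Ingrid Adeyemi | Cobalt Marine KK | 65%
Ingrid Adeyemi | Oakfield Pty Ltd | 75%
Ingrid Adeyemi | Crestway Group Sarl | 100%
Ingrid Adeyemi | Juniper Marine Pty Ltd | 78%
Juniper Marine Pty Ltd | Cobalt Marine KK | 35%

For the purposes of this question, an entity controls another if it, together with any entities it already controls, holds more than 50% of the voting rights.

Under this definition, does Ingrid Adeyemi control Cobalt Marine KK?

Yes

Ingrid holds 78% of Juniper, so Ingrid controls Juniper.
Ingrid and Juniper together hold 65% + 35% = 100% of Cobalt, so Ingrid controls Cobalt.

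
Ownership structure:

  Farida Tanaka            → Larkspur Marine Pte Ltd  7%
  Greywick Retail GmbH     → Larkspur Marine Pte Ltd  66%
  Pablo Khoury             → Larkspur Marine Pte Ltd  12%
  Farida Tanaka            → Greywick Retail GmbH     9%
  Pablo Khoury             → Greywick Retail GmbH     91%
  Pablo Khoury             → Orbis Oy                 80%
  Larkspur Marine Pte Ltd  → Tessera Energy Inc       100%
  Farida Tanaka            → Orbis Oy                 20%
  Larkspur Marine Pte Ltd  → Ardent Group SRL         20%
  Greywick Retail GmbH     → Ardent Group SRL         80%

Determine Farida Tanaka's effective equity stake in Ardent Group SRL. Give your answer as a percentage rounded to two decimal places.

Farida reaches Ardent along 3 paths.
Via Greywick: 9% × 80% = 7.2%.
Via Greywick → Larkspur: 9% × 66% × 20% = 1.188%.
Via Larkspur: 7% × 20% = 1.4%.
Total: 7.2% + 1.188% + 1.4% = 9.788%.
Rounded: 9.79%.

9.79%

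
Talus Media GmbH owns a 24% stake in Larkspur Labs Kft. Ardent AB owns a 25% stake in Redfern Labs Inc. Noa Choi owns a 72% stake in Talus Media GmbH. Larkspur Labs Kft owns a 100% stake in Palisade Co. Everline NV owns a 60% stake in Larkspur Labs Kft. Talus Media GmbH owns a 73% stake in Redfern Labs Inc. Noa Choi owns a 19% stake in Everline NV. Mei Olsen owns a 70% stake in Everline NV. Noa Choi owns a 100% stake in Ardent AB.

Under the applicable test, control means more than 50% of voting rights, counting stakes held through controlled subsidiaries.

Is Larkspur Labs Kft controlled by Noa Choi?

No

Noa holds 72% of Talus, so Noa controls Talus.
Noa holds 100% of Ardent, so Noa controls Ardent.
Talus and Ardent together hold 73% + 25% = 98% of Redfern, so Noa controls Redfern.
In Larkspur, Noa's side holds only 24%, not > 50%.
So Noa does not control Larkspur.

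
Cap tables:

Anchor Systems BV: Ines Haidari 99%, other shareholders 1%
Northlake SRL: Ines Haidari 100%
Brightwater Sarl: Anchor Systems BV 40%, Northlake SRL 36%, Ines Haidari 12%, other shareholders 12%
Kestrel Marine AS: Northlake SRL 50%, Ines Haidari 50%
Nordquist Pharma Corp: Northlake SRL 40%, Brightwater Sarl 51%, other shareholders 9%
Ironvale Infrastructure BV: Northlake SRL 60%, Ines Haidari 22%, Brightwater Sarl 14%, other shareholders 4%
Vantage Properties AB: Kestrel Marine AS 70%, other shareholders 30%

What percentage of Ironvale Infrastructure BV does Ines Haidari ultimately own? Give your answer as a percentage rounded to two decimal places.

Ines reaches Ironvale along 5 paths.
Via Northlake: 100% × 60% = 60%.
Direct stake: 22% = 22%.
Via Anchor → Brightwater: 99% × 40% × 14% = 5.544%.
Via Northlake → Brightwater: 100% × 36% × 14% = 5.04%.
Via Brightwater: 12% × 14% = 1.68%.
Total: 60% + 22% + 5.544% + 5.04% + 1.68% = 94.264%.
Rounded: 94.26%.

94.26%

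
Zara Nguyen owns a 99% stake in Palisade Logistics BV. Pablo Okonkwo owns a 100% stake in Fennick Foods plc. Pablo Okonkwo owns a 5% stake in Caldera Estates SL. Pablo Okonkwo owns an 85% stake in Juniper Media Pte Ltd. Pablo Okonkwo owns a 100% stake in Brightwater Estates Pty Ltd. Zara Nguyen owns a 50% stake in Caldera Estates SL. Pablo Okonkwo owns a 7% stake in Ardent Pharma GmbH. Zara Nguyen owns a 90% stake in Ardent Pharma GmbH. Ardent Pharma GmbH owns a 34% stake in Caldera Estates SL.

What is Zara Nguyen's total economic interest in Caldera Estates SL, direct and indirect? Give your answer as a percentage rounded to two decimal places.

80.60%

Zara reaches Caldera along 2 paths.
Direct stake: 50% = 50%.
Via Ardent: 90% × 34% = 30.6%.
Total: 50% + 30.6% = 80.6%.
Rounded: 80.60%.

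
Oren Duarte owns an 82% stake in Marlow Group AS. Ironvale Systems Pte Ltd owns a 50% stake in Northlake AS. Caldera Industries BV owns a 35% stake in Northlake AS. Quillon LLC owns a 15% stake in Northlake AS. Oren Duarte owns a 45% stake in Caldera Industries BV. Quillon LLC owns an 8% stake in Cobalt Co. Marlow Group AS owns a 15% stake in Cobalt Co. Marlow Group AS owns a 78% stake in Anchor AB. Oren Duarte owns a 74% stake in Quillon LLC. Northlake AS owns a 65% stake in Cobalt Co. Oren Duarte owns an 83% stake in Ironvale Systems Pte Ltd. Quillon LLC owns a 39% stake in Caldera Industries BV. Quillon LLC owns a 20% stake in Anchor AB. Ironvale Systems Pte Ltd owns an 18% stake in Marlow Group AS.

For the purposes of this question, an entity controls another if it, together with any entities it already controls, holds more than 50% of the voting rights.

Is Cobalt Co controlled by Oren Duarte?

Oren holds 74% of Quillon, so Oren controls Quillon.
Oren holds 83% of Ironvale, so Oren controls Ironvale.
Oren and Ironvale together hold 82% + 18% = 100% of Marlow, so Oren controls Marlow.
Quillon and Oren together hold 39% + 45% = 84% of Caldera, so Oren controls Caldera.
Ironvale and Quillon and Caldera together hold 50% + 15% + 35% = 100% of Northlake, so Oren controls Northlake.
Marlow and Quillon and Northlake together hold 15% + 8% + 65% = 88% of Cobalt, so Oren controls Cobalt.

Yes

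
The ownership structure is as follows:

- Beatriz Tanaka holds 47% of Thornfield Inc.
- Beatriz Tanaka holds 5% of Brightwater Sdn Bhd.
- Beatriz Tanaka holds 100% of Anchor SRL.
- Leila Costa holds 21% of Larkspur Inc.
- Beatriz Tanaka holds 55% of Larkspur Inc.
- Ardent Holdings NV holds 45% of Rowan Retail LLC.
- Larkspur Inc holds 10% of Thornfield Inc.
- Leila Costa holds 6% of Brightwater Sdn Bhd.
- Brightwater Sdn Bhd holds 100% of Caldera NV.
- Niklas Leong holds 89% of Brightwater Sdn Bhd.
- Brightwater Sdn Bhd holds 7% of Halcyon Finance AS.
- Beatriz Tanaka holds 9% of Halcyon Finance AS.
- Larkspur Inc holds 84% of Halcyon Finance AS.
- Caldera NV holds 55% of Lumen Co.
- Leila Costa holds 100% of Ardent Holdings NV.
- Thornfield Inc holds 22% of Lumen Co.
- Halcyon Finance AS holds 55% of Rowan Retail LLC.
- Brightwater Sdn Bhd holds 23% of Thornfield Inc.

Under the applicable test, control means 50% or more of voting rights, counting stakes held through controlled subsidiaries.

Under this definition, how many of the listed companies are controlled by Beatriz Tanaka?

5

Beatriz holds 55% of Larkspur, so Beatriz controls Larkspur.
Larkspur and Beatriz together hold 84% + 9% = 93% of Halcyon, so Beatriz controls Halcyon.
Halcyon holds 55% of Rowan, so Beatriz controls Rowan.
Beatriz and Larkspur together hold 47% + 10% = 57% of Thornfield, so Beatriz controls Thornfield.
Beatriz holds 100% of Anchor, so Beatriz controls Anchor.
No other company's threshold is met.
Beatriz controls 5 companies.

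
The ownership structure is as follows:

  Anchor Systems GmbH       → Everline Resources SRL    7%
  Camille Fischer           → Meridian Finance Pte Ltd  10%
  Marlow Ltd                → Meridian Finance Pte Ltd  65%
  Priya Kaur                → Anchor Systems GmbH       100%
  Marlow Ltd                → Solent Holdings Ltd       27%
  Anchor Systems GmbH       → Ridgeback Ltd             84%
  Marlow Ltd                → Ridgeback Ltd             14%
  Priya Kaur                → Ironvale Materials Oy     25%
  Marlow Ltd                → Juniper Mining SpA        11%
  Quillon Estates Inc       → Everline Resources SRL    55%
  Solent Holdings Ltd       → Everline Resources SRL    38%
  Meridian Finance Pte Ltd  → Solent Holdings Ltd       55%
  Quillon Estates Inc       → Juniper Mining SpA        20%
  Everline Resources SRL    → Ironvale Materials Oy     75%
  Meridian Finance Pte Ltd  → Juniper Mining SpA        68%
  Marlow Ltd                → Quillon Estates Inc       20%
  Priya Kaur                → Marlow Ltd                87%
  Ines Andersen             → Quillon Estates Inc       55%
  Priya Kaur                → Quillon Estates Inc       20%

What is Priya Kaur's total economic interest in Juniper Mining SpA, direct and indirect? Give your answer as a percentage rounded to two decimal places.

Priya reaches Juniper along 4 paths.
Via Marlow → Quillon: 87% × 20% × 20% = 3.48%.
Via Quillon: 20% × 20% = 4%.
Via Marlow → Meridian: 87% × 65% × 68% = 38.454%.
Via Marlow: 87% × 11% = 9.57%.
Total: 3.48% + 4% + 38.454% + 9.57% = 55.504%.
Rounded: 55.50%.

55.50%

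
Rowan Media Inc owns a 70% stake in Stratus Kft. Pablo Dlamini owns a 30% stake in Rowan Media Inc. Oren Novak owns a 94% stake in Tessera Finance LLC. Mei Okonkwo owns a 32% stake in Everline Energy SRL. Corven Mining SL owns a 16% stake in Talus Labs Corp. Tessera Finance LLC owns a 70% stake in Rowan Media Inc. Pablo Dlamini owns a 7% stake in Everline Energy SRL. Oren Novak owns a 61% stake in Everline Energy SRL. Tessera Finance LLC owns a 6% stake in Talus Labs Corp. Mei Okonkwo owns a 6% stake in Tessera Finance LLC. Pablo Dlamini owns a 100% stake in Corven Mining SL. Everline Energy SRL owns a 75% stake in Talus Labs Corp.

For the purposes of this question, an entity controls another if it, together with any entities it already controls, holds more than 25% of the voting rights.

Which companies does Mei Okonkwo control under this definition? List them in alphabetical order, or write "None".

Mei holds 32% of Everline, so Mei controls Everline.
Everline holds 75% of Talus, so Mei controls Talus.
No other company's threshold is met.

Everline Energy SRL, Talus Labs Corp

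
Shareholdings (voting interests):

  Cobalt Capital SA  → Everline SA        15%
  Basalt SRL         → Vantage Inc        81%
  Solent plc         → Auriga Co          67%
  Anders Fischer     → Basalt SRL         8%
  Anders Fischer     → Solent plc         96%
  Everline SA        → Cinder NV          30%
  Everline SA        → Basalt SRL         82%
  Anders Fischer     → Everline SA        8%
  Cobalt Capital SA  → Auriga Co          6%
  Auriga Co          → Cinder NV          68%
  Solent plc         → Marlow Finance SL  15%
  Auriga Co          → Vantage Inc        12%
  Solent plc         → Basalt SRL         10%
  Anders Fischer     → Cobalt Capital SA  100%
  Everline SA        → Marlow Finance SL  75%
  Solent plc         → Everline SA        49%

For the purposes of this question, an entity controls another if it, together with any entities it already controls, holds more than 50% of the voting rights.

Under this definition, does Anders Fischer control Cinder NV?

Anders holds 96% of Solent, so Anders controls Solent.
Anders holds 100% of Cobalt, so Anders controls Cobalt.
Solent and Anders and Cobalt together hold 49% + 8% + 15% = 72% of Everline, so Anders controls Everline.
Solent and Cobalt together hold 67% + 6% = 73% of Auriga, so Anders controls Auriga.
Auriga and Everline together hold 68% + 30% = 98% of Cinder, so Anders controls Cinder.

Yes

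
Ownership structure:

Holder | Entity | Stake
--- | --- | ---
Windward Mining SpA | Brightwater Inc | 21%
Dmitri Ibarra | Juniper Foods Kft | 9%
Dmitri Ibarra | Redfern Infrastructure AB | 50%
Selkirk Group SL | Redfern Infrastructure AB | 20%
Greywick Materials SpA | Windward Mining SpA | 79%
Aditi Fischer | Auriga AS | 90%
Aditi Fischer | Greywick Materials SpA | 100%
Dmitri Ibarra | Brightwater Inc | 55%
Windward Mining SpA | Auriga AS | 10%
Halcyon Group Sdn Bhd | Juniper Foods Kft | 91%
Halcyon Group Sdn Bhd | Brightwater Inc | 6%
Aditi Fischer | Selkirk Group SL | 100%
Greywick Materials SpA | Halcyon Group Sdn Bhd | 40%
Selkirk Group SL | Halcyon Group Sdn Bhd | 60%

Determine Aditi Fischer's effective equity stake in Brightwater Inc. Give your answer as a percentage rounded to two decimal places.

22.59%

Aditi reaches Brightwater along 3 paths.
Via Greywick → Halcyon: 100% × 40% × 6% = 2.4%.
Via Selkirk → Halcyon: 100% × 60% × 6% = 3.6%.
Via Greywick → Windward: 100% × 79% × 21% = 16.59%.
Total: 2.4% + 3.6% + 16.59% = 22.59%.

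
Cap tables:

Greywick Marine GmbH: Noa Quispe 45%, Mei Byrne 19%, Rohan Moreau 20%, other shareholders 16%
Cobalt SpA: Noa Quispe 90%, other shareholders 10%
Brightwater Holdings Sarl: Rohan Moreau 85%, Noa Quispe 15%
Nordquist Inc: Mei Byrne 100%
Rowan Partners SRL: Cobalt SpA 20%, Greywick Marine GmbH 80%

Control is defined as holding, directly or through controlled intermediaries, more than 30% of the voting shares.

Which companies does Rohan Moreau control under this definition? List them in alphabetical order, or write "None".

Rohan holds 85% of Brightwater, so Rohan controls Brightwater.
No other company's threshold is met.

Brightwater Holdings Sarl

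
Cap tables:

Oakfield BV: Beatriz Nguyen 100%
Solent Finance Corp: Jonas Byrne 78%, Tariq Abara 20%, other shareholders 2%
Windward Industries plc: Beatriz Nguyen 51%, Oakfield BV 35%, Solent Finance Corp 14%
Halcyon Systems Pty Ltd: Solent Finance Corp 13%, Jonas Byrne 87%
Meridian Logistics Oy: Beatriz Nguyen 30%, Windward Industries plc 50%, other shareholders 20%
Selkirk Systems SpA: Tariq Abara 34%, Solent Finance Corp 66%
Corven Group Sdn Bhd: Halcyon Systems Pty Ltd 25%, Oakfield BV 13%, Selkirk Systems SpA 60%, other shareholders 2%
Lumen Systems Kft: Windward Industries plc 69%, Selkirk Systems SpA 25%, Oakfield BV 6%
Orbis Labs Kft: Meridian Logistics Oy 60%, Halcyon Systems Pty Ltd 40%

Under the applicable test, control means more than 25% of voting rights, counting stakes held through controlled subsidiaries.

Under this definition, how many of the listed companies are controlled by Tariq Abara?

2

Tariq holds 34% of Selkirk, so Tariq controls Selkirk.
Selkirk holds 60% of Corven, so Tariq controls Corven.
No other company's threshold is met.
Tariq controls 2 companies.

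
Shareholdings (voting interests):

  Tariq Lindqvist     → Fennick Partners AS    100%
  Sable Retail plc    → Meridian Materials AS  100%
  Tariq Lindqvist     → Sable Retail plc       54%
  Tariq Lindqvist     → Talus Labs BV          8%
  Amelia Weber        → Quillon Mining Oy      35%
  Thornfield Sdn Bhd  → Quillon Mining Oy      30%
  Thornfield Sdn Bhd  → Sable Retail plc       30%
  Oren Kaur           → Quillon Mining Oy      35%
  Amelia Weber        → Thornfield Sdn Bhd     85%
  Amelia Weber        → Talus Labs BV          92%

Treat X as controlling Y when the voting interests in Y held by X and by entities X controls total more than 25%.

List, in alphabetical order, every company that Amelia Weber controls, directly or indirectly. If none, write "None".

Meridian Materials AS, Quillon Mining Oy, Sable Retail plc, Talus Labs BV, Thornfield Sdn Bhd

Amelia holds 92% of Talus, so Amelia controls Talus.
Amelia holds 85% of Thornfield, so Amelia controls Thornfield.
Amelia and Thornfield together hold 35% + 30% = 65% of Quillon, so Amelia controls Quillon.
Thornfield holds 30% of Sable, so Amelia controls Sable.
Sable holds 100% of Meridian, so Amelia controls Meridian.
No other company's threshold is met.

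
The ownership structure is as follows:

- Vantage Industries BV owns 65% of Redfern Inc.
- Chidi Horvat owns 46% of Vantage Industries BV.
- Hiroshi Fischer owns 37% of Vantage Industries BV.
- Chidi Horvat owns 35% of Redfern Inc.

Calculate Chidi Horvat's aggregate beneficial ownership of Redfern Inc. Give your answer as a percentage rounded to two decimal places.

64.90%

Chidi reaches Redfern along 2 paths.
Direct stake: 35% = 35%.
Via Vantage: 46% × 65% = 29.9%.
Total: 35% + 29.9% = 64.9%.
Rounded: 64.90%.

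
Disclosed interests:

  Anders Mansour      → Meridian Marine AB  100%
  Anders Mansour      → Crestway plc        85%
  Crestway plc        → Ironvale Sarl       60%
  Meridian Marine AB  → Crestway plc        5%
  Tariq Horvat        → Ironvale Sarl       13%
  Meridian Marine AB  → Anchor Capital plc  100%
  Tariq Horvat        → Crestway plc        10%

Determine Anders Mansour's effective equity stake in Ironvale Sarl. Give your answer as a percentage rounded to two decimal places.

Anders reaches Ironvale along 2 paths.
Via Crestway: 85% × 60% = 51%.
Via Meridian → Crestway: 100% × 5% × 60% = 3%.
Total: 51% + 3% = 54%.
Rounded: 54.00%.

54.00%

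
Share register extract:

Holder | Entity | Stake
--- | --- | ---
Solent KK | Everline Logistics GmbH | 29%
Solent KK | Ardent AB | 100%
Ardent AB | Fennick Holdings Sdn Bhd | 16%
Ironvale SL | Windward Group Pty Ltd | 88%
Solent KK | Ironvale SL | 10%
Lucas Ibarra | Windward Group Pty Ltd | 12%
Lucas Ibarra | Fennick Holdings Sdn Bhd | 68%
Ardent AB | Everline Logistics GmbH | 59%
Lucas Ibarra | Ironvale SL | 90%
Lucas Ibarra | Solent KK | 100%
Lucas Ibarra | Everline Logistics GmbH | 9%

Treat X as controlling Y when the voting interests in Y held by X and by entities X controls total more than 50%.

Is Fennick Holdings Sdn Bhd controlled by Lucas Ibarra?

Yes

Lucas holds 100% of Solent, so Lucas controls Solent.
Solent holds 100% of Ardent, so Lucas controls Ardent.
Ardent and Lucas together hold 16% + 68% = 84% of Fennick, so Lucas controls Fennick.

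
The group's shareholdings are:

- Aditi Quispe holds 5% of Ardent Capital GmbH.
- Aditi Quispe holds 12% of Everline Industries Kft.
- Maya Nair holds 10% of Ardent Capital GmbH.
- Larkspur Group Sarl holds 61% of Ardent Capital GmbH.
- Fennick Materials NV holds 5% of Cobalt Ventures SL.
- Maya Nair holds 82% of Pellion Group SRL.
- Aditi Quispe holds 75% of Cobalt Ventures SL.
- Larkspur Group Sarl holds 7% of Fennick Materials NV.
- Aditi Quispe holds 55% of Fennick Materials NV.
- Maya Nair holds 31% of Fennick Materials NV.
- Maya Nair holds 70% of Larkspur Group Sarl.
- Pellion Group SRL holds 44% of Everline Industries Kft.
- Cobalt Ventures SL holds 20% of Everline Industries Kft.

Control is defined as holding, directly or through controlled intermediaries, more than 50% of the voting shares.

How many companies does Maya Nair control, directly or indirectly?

Maya holds 70% of Larkspur, so Maya controls Larkspur.
Maya holds 82% of Pellion, so Maya controls Pellion.
Larkspur and Maya together hold 61% + 10% = 71% of Ardent, so Maya controls Ardent.
No other company's threshold is met.
Maya controls 3 companies.

3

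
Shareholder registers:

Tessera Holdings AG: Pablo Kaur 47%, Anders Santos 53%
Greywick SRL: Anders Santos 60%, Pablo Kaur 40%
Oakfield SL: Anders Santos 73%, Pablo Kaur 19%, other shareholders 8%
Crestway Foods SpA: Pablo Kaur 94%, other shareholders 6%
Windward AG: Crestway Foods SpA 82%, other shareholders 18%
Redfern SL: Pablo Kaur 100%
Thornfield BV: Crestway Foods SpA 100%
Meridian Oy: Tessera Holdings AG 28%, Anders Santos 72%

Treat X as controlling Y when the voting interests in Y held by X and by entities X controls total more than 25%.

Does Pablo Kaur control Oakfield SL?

No

Pablo holds 47% of Tessera, so Pablo controls Tessera.
Pablo holds 40% of Greywick, so Pablo controls Greywick.
Pablo holds 94% of Crestway, so Pablo controls Crestway.
Crestway holds 82% of Windward, so Pablo controls Windward.
Pablo holds 100% of Redfern, so Pablo controls Redfern.
Crestway holds 100% of Thornfield, so Pablo controls Thornfield.
Tessera holds 28% of Meridian, so Pablo controls Meridian.
In Oakfield, Pablo's side holds only 19%, not > 25%.
So Pablo does not control Oakfield.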